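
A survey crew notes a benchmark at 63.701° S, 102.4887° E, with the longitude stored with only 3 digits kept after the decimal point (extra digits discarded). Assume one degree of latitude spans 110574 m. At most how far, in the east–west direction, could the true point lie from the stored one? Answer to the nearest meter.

Truncating at 3 decimal places can drop up to a full unit in the last place, so the longitude may be off by as much as 0.001°.
At latitude 63.701° a degree of longitude spans 110574 m × cos 63.701° = 110574 × 0.4431 ≈ 48990.4 m.
So at most 0.001° × 48990.4 ≈ 48.9904 m east–west.

49 meters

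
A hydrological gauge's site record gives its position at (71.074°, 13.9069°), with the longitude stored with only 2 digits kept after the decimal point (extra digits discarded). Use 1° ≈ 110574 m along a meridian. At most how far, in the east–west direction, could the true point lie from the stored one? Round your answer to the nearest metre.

Truncating at 2 decimal places can drop up to a full unit in the last place, so the longitude may be off by as much as 0.01°.
At latitude 71.074° a degree of longitude spans 110574 m × cos 71.074° = 110574 × 0.3243 ≈ 35864.3 m.
Maximum E–W displacement: 0.01 × 35864.3 = 358.643 m.

359 metres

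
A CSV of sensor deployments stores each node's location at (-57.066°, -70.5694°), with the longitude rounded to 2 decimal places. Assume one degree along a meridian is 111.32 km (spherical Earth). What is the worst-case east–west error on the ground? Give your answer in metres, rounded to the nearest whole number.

Rounding to 2 decimal places leaves the longitude within ±0.005° of the true value.
At latitude 57.066° a degree of longitude spans 111320 m × cos 57.066° = 111320 × 0.5437 ≈ 60521.6 m.
East–west error: 0.005° × 60521.6 m/° ≈ 302.608 m.

303 metres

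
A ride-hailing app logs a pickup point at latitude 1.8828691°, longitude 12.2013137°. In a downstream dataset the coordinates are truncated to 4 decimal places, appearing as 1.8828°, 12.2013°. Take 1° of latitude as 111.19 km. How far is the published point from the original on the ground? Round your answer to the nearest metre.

Δlat = 1.8828691 − 1.8828 = +0.0000691°; Δlon = 12.2013137 − 12.2013 = +0.0000137°.
North–south shift: 0.0000691 × 111190 = 7.68323 m.
E–W at 1.8828°: 0.0000137° × 111190 × cos 1.8828° = 0.0000137 × 111190 × 0.9995 ≈ 1.52248 m.
Hypotenuse of the two orthogonal shifts: √(7.68323² + 1.52248²) = 7.83262 m.

8 metres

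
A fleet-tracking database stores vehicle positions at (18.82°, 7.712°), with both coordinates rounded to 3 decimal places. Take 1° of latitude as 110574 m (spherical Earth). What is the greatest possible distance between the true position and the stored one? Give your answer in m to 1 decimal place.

Rounding to 3 decimal places leaves each coordinate within ±0.0005° of the true value.
North–south component: 0.0005° × 110574 = 55.287 m.
East–west component at 18.82°: 0.0005° × 110574 × cos 18.82° ≈ 0.0005 × 104662 ≈ 52.3312 m.
Combining orthogonally: (55.287² + 52.3312²)^½ ≈ 76.1262 m.

76.1 m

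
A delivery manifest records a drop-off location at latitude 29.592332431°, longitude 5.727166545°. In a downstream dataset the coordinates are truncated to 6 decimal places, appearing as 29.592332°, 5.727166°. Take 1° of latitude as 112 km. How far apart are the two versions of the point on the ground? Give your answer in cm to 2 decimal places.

Δlat = 29.592332431 − 29.592332 = +0.000000431°; Δlon = 5.727166545 − 5.727166 = +0.000000545°.
N–S: 0.000000431° × 112000 m/° = 0.048272 m.
E–W at 29.5923°: 0.000000545° × 112000 × cos 29.5923° = 0.000000545 × 112000 × 0.8696 ≈ 0.053078 m.
Distance: √(0.048272² + 0.053078²) ≈ 0.0717458 m.
That is 0.0717458 m = 7.1746 cm.

7.17 cm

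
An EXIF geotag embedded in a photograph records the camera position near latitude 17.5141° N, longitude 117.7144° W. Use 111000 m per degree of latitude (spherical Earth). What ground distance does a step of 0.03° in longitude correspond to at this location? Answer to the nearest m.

One degree of longitude here spans 111000 × cos 17.5141° = 111000 × 0.9536 ≈ 105854 m; 0.03° of that is 3175.63 m.

3176 m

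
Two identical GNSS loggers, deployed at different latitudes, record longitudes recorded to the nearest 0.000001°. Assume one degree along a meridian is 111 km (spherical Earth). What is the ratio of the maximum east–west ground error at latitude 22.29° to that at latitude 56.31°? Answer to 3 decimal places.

1.668

Rounding to 6 decimal places leaves the longitude within ±5e-07° of the true value.
Error at 22.29° = 5e-07° × 111000 × cos 22.29° ≈ 0.0555 × 0.9253 = 0.051353 m.
Error at 56.31° = 5e-07° × 111000 × cos 56.31° ≈ 0.0555 × 0.5547 = 0.030786 m.
Ratio: 0.051353 / 0.030786 = cos 22.29° / cos 56.31° ≈ 1.6681.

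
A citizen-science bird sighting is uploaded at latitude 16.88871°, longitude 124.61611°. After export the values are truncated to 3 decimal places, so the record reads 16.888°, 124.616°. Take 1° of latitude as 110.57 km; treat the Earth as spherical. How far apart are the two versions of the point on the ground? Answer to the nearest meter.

79 meters

Δlat = 16.88871 − 16.888 = +0.00071°; Δlon = 124.61611 − 124.616 = +0.00011°.
N–S: 0.00071° × 110570 m/° = 78.5047 m.
E–W at 16.888°: 0.00011° × 110570 × cos 16.888° = 0.00011 × 110570 × 0.9569 ≈ 11.6382 m.
Distance: √(78.5047² + 11.6382²) ≈ 79.3627 m.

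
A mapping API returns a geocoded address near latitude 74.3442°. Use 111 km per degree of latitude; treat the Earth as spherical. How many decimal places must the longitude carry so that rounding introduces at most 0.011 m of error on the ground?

At 74.3442° one degree of longitude covers 111000 × cos 74.3442° ≈ 111000 × 0.2699 ≈ 29954.2 m.
N decimal places → at most half a unit in the last place, 0.5 × 10⁻ᴺ° = 29954.2/2 × 10⁻ᴺ m.
Need 0.5 × 29954.2 × 10⁻ᴺ ≤ 0.011 → 10⁻ᴺ ≤ 7.345e-07, so N ≥ 6.13.
N = 6 would give 0.015 m (too coarse); N = 7 gives 0.0015 m ≤ 0.011 m.

7 decimal places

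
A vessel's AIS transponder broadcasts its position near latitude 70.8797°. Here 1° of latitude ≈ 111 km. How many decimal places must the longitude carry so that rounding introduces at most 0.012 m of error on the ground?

7 decimal places

At 70.8797° one degree of longitude covers 111000 × cos 70.8797° ≈ 111000 × 0.3276 ≈ 36358.3 m.
N decimal places → at most half a unit in the last place, 0.5 × 10⁻ᴺ° = 36358.3/2 × 10⁻ᴺ m.
Need 0.5 × 36358.3 × 10⁻ᴺ ≤ 0.012 → 10⁻ᴺ ≤ 6.601e-07, so N ≥ 6.18.
So 7 decimal places suffice (0.00182 m); 6 would allow up to 0.0182 m.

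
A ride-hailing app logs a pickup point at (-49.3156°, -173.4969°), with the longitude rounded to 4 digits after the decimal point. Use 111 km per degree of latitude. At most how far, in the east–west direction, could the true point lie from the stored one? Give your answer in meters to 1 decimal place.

Rounding to 4 decimal places leaves the longitude within ±5e-05° of the true value.
At latitude 49.3156° a degree of longitude spans 111000 m × cos 49.3156° = 111000 × 0.6519 ≈ 72360 m.
Maximum E–W displacement: 5e-05 × 72360 = 3.618 m.

3.6 meters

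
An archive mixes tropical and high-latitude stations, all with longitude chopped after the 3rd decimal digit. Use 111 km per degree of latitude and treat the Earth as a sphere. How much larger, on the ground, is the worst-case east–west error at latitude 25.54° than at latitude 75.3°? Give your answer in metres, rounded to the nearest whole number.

Truncating at 3 decimal places can drop up to a full unit in the last place, so the longitude may be off by as much as 0.001°.
Error at 25.54° = 0.001° × 111000 × cos 25.54° ≈ 111 × 0.9023 = 100.15 m.
At 75.3°: 0.001° × 111000 × cos 75.3° = 0.001 × 111000 × 0.2538 ≈ 28.167 m.
Difference: 100.15 − 28.167 = 71.986 m.

72 metres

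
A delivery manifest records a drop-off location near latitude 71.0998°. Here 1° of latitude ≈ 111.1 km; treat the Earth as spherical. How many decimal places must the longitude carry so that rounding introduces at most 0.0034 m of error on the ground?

At 71.0998° one degree of longitude covers 111100 × cos 71.0998° ≈ 111100 × 0.3239 ≈ 35987.6 m.
With N decimal places the half-ulp bound is 0.5·10⁻ᴺ°, or 0.5·10⁻ᴺ × 35987.6 m on the ground.
Setting 17993.8 × 10⁻ᴺ ≤ 0.0034 gives 10ᴺ ≥ 5.292e+06, i.e. N ≥ 6.72.
At 6 places the error can reach 0.018 m, but 7 places keeps it to 0.0018 m.

7 decimal places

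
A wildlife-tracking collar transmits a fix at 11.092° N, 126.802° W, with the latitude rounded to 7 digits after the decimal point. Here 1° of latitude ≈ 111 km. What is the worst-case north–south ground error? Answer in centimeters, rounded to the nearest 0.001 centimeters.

Rounding to 7 decimal places leaves the latitude within ±5e-08° of the true value.
North–south distance: 5e-08° × 111000 m/° = 0.00555 m.
That is 0.00555 m = 0.555 cm.

0.555 centimeters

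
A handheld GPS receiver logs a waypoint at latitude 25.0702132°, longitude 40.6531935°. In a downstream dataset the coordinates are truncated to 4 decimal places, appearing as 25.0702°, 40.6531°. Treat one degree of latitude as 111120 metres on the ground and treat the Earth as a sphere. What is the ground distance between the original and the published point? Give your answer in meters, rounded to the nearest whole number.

The latitude changed by +0.0000132° and the longitude by +0.0000935°.
N–S: 0.0000132° × 111120 m/° = 1.46678 m.
East–west at this latitude: 0.0000935° × 111120 × cos 25.0702° ≈ 0.0000935 × 100651 = 9.4109 m.
Hypotenuse of the two orthogonal shifts: √(1.46678² + 9.4109²) = 9.52452 m.

10 meters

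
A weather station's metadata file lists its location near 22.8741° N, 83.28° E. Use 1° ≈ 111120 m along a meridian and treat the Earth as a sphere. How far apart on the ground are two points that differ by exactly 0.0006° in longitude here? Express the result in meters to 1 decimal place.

0.0006° of longitude at 22.8741° is 0.0006 × 111120 × cos 22.8741° ≈ 0.0006 × 102382 = 61.429 m.

61.4 meters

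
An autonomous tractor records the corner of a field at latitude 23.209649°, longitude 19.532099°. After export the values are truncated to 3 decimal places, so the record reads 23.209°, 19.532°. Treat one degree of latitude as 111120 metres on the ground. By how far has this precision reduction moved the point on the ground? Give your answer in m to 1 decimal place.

72.8 m

Δlat = 23.209649 − 23.209 = +0.000649°; Δlon = 19.532099 − 19.532 = +0.000099°.
North–south shift: 0.000649 × 111120 = 72.1169 m.
East–west at this latitude: 0.000099° × 111120 × cos 23.209° ≈ 0.000099 × 102127 = 10.1106 m.
Distance: √(72.1169² + 10.1106²) ≈ 72.8222 m.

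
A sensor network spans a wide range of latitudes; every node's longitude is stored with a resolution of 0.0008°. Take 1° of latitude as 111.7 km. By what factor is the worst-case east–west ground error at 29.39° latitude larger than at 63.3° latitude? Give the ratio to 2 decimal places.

With a 0.0008° grid the true value lies within half a step, ±0.0008°/2 = ±0.0004°, of the stored one.
Error at 29.39° = 0.0004° × 111700 × cos 29.39° ≈ 44.68 × 0.8713 = 38.93 m.
At 63.3°: 0.0004° × 111700 × cos 63.3° = 0.0004 × 111700 × 0.4493 ≈ 20.076 m.
Ratio: 38.93 / 20.076 = cos 29.39° / cos 63.3° ≈ 1.9392.

1.94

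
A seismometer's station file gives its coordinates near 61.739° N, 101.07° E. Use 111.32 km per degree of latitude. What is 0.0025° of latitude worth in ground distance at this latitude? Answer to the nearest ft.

0.0025° × 111320 m/° = 278.3 m.
Converting: 278.3 m × 3.2808 ft/m ≈ 913.06 ft.

913 ft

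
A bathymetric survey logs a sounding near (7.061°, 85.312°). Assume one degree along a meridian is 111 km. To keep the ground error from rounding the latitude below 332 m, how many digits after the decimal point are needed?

One degree of latitude covers 111000 m.
With N decimal places the half-ulp bound is 0.5·10⁻ᴺ°, or 0.5·10⁻ᴺ × 111000 m on the ground.
Need 0.5 × 111000 × 10⁻ᴺ ≤ 332 → 10⁻ᴺ ≤ 5.982e-03, so N ≥ 2.22.
At 2 places the error can reach 555 m, but 3 places keeps it to 55.5 m.

3 decimal places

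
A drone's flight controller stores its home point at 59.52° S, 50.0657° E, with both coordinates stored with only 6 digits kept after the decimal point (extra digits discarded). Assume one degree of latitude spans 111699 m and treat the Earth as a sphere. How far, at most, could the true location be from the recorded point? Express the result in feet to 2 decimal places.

0.41 feet

Truncating at 6 decimal places can drop up to a full unit in the last place, so each coordinate may be off by as much as 1e-06°.
N–S: 1e-06° × 111699 m/° = 0.111699 m.
Longitude error → 1e-06 × 111699 × cos 59.52° = 1e-06 × 111699 × 0.5072 ≈ 0.0566579 m.
Combining orthogonally: (0.111699² + 0.0566579²)^½ ≈ 0.125247 m.
Converting: 0.125247 m × 3.2808 ft/m ≈ 0.41092 ft.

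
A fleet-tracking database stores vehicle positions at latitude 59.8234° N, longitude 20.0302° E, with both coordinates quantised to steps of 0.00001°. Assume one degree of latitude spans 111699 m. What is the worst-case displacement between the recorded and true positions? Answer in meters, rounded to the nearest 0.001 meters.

0.625 meters

With a 0.00001° grid the true value lies within half a step, ±0.00001°/2 = ±5e-06°, of the stored one.
Latitude error → 5e-06 × 111699 = 0.558495 m along the meridian.
East–west component at 59.8234°: 5e-06° × 111699 × cos 59.8234° ≈ 5e-06 × 56147.4 ≈ 0.280737 m.
Combining orthogonally: (0.558495² + 0.280737²)^½ ≈ 0.625084 m.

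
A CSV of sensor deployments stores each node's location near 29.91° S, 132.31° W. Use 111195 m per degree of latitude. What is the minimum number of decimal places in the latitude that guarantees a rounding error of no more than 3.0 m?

One degree of latitude covers 111195 m.
N decimal places → at most half a unit in the last place, 0.5 × 10⁻ᴺ° = 111195/2 × 10⁻ᴺ m.
Setting 55597.5 × 10⁻ᴺ ≤ 3.0 gives 10ᴺ ≥ 1.853e+04, i.e. N ≥ 4.27.
So 5 decimal places suffice (0.556 m); 4 would allow up to 5.56 m.

5 decimal places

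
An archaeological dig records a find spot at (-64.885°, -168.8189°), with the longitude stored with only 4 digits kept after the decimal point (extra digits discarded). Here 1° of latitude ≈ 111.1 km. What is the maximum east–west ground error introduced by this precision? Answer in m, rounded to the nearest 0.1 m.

4.7 m

Truncating at 4 decimal places can drop up to a full unit in the last place, so the longitude may be off by as much as 0.0001°.
One degree of longitude at 64.885° is 111100 × cos 64.885° ≈ 111100 × 0.4244 = 47154.9 m.
So at most 0.0001° × 47154.9 ≈ 4.71549 m east–west.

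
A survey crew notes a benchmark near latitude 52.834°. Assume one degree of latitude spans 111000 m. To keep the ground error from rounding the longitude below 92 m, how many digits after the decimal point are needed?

3 decimal places

At 52.834° one degree of longitude covers 111000 × cos 52.834° ≈ 111000 × 0.6041 ≈ 67058 m.
With N decimal places the half-ulp bound is 0.5·10⁻ᴺ°, or 0.5·10⁻ᴺ × 67058 m on the ground.
Setting 33529 × 10⁻ᴺ ≤ 92 gives 10ᴺ ≥ 364.4, i.e. N ≥ 2.56.
So 3 decimal places suffice (33.5 m); 2 would allow up to 335 m.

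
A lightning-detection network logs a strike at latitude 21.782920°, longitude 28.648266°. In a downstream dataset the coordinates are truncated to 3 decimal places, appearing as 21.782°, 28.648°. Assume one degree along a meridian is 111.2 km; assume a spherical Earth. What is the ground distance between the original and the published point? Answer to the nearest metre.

106 metres

The latitude changed by +0.000920° and the longitude by +0.000266°.
N–S: 0.000920° × 111200 m/° = 102.304 m.
East–west at this latitude: 0.000266° × 111200 × cos 21.782° ≈ 0.000266 × 103261 = 27.4673 m.
Combined displacement = (102.304² + 27.4673²)^½ ≈ 105.927 m.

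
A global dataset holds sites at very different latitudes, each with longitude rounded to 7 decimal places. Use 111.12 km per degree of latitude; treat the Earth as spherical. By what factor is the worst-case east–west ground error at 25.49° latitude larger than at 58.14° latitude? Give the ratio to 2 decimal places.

1.71

Rounding to 7 decimal places leaves the longitude within ±5e-08° of the true value.
At 25.49°: 5e-08° × 111120 × cos 25.49° = 5e-08 × 111120 × 0.9027 ≈ 0.0050152 m.
At 58.14°: 5e-08° × 111120 × cos 58.14° = 5e-08 × 111120 × 0.5278 ≈ 0.0029327 m.
Ratio: 0.0050152 / 0.0029327 = cos 25.49° / cos 58.14° ≈ 1.7101.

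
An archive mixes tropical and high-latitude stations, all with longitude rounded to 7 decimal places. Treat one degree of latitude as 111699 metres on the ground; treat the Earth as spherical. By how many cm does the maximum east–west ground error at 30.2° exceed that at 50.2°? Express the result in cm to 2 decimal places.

0.13 cm

Rounding to 7 decimal places leaves the longitude within ±5e-08° of the true value.
Error at 30.2° = 5e-08° × 111699 × cos 30.2° ≈ 0.0055849 × 0.8643 = 0.0048269 m.
At 50.2°: 5e-08° × 111699 × cos 50.2° = 5e-08 × 111699 × 0.6401 ≈ 0.003575 m.
So the lower-latitude error exceeds the higher by 0.0048269 − 0.003575 = 0.001252 m.
That is 0.00125195 m = 0.1252 cm.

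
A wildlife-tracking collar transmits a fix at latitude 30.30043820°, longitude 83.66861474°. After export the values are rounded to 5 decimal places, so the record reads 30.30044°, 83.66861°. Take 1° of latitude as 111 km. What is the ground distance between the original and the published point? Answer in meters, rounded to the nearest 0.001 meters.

The latitude changed by -0.00000180° and the longitude by +0.00000474°.
N–S: -0.00000180° × 111000 m/° = -0.1998 m.
E–W at 30.3004°: 0.00000474° × 111000 × cos 30.3004° = 0.00000474 × 111000 × 0.8634 ≈ 0.454265 m.
Hypotenuse of the two orthogonal shifts: √(0.1998² + 0.454265²) = 0.496263 m.

0.496 meters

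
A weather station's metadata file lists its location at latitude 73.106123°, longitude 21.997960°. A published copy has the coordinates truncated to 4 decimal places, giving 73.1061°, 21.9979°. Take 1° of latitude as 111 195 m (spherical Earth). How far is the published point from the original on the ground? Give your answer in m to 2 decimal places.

3.21 m

Δlat = 73.106123 − 73.1061 = +0.000023°; Δlon = 21.997960 − 21.9979 = +0.000060°.
North–south shift: 0.000023 × 111195 = 2.55748 m.
East–west at this latitude: 0.000060° × 111195 × cos 73.1061° ≈ 0.000060 × 32313.3 = 1.9388 m.
Hypotenuse of the two orthogonal shifts: √(2.55748² + 1.9388²) = 3.20931 m.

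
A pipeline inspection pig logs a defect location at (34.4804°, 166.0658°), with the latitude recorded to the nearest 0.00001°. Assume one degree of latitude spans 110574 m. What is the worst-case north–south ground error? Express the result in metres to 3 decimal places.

0.553 metres

Rounding to 5 decimal places leaves the latitude within ±5e-06° of the true value.
North–south distance: 5e-06° × 110574 m/° = 0.55287 m.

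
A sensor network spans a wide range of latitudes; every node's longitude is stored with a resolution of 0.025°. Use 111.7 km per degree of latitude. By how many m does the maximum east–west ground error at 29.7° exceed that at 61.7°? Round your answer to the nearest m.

551 m

With a 0.025° grid the true value lies within half a step, ±0.025°/2 = ±0.0125°, of the stored one.
Error at 29.7° = 0.0125° × 111700 × cos 29.7° ≈ 1396.2 × 0.8686 = 1212.8 m.
Error at 61.7° = 0.0125° × 111700 × cos 61.7° ≈ 1396.2 × 0.4741 = 661.95 m.
So the lower-latitude error exceeds the higher by 1212.8 − 661.95 = 550.88 m.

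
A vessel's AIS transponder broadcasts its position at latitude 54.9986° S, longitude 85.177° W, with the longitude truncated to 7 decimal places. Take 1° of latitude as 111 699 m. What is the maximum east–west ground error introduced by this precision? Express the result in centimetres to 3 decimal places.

Truncating at 7 decimal places can drop up to a full unit in the last place, so the longitude may be off by as much as 1e-07°.
At latitude 54.9986° a degree of longitude spans 111699 m × cos 54.9986° = 111699 × 0.5736 ≈ 64070.2 m.
So at most 1e-07° × 64070.2 ≈ 0.00640702 m east–west.
That is 0.00640702 m = 0.6407 cm.

0.641 centimetres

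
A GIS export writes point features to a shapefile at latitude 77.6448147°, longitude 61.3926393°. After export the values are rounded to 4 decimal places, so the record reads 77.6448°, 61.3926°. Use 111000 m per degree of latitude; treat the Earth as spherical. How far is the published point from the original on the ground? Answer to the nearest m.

2 m

The latitude changed by +0.0000147° and the longitude by +0.0000393°.
N–S: 0.0000147° × 111000 m/° = 1.6317 m.
E–W at 77.6448°: 0.0000393° × 111000 × cos 77.6448° = 0.0000393 × 111000 × 0.2140 ≈ 0.933408 m.
Hypotenuse of the two orthogonal shifts: √(1.6317² + 0.933408²) = 1.87981 m.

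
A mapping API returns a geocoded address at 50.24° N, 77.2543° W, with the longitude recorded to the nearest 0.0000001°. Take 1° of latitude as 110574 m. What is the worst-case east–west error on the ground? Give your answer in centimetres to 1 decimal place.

Rounding to 7 decimal places leaves the longitude within ±5e-08° of the true value.
Parallels shrink by cos φ, so at 50.24° a degree of longitude is 110574 × 0.6396 ≈ 70720.2 m.
East–west error: 5e-08° × 70720.2 m/° ≈ 0.00353601 m.
That is 0.00353601 m = 0.3536 cm.

0.4 centimetres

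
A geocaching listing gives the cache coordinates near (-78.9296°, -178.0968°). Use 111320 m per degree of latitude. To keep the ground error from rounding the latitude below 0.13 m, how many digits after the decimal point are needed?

One degree of latitude covers 111320 m.
With N decimal places the half-ulp bound is 0.5·10⁻ᴺ°, or 0.5·10⁻ᴺ × 111320 m on the ground.
Setting 55660 × 10⁻ᴺ ≤ 0.13 gives 10ᴺ ≥ 4.282e+05, i.e. N ≥ 5.63.
N = 5 would give 0.557 m (too coarse); N = 6 gives 0.0557 m ≤ 0.13 m.

6 decimal places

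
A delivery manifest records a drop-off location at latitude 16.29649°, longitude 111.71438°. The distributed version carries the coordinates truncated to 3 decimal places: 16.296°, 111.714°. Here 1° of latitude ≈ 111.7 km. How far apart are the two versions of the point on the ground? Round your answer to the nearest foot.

224 feet

Δlat = 16.29649 − 16.296 = +0.00049°; Δlon = 111.71438 − 111.714 = +0.00038°.
N–S: 0.00049° × 111700 m/° = 54.733 m.
E–W at 16.296°: 0.00038° × 111700 × cos 16.296° = 0.00038 × 111700 × 0.9598 ≈ 40.7407 m.
Hypotenuse of the two orthogonal shifts: √(54.733² + 40.7407²) = 68.2313 m.
In feet: 68.2313 m ÷ 0.3048 ≈ 223.86 ft.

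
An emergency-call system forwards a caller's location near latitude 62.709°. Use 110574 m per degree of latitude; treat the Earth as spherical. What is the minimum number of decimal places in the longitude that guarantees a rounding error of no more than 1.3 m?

5

At 62.709° one degree of longitude covers 110574 × cos 62.709° ≈ 110574 × 0.4585 ≈ 50699.3 m.
Rounding to N decimal places gives at most 0.5 × 10⁻ᴺ degrees of error, i.e. 0.5 × 10⁻ᴺ × 50699.3 m.
Setting 25349.6 × 10⁻ᴺ ≤ 1.3 gives 10ᴺ ≥ 1.95e+04, i.e. N ≥ 4.29.
So 5 decimal places suffice (0.253 m); 4 would allow up to 2.53 m.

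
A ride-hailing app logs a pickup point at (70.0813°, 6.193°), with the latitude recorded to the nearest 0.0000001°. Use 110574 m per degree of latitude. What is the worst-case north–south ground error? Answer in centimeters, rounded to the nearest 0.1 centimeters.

Rounding to 7 decimal places leaves the latitude within ±5e-08° of the true value.
So the N–S error is at most 5e-08 × 110574 = 0.0055287 m.
That is 0.0055287 m = 0.55287 cm.

0.6 centimeters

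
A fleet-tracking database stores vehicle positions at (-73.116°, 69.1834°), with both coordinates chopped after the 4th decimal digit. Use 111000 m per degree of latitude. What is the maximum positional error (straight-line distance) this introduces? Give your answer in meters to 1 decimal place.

Truncating at 4 decimal places can drop up to a full unit in the last place, so each coordinate may be off by as much as 0.0001°.
Latitude error → 0.0001 × 111000 = 11.1 m along the meridian.
East–west component at 73.116°: 0.0001° × 111000 × cos 73.116° ≈ 0.0001 × 32238.3 ≈ 3.22383 m.
Combining orthogonally: (11.1² + 3.22383²)^½ ≈ 11.5587 m.

11.6 meters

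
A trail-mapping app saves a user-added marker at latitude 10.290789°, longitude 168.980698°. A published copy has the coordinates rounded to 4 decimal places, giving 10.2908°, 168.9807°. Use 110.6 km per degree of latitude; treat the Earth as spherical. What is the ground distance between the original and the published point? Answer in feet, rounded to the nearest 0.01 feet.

Δlat = 10.290789 − 10.2908 = -0.000011°; Δlon = 168.980698 − 168.9807 = -0.000002°.
North–south shift: -0.000011 × 110600 = -1.2166 m.
East–west at this latitude: -0.000002° × 110600 × cos 10.2908° ≈ -0.000002 × 108821 = -0.217642 m.
Hypotenuse of the two orthogonal shifts: √(1.2166² + 0.217642²) = 1.23591 m.
In feet: 1.23591 m ÷ 0.3048 ≈ 4.0548 ft.

4.05 feet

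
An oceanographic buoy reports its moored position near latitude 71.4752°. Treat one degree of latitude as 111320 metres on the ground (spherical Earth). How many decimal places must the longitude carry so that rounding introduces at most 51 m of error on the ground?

3

At 71.4752° one degree of longitude covers 111320 × cos 71.4752° ≈ 111320 × 0.3177 ≈ 35368 m.
N decimal places → at most half a unit in the last place, 0.5 × 10⁻ᴺ° = 35368/2 × 10⁻ᴺ m.
Need 0.5 × 35368 × 10⁻ᴺ ≤ 51 → 10⁻ᴺ ≤ 2.884e-03, so N ≥ 2.54.
At 2 places the error can reach 177 m, but 3 places keeps it to 17.7 m.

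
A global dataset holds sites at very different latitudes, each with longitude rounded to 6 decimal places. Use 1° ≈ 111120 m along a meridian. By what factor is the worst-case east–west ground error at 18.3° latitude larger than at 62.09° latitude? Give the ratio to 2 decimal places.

2.03

Rounding to 6 decimal places leaves the longitude within ±5e-07° of the true value.
Error at 18.3° = 5e-07° × 111120 × cos 18.3° ≈ 0.05556 × 0.9494 = 0.05275 m.
Error at 62.09° = 5e-07° × 111120 × cos 62.09° ≈ 0.05556 × 0.4681 = 0.026007 m.
Ratio: 0.05275 / 0.026007 = cos 18.3° / cos 62.09° ≈ 2.0283.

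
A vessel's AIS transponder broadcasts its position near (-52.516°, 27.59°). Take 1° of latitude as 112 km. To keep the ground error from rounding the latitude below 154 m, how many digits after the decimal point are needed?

One degree of latitude covers 112000 m.
With N decimal places the half-ulp bound is 0.5·10⁻ᴺ°, or 0.5·10⁻ᴺ × 112000 m on the ground.
Need 0.5 × 112000 × 10⁻ᴺ ≤ 154 → 10⁻ᴺ ≤ 2.750e-03, so N ≥ 2.56.
N = 2 would give 560 m (too coarse); N = 3 gives 56 m ≤ 154 m.

3 decimal places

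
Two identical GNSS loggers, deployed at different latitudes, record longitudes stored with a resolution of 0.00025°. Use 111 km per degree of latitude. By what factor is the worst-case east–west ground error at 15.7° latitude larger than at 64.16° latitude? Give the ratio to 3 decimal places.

2.209

With a 0.00025° grid the true value lies within half a step, ±0.00025°/2 = ±0.000125°, of the stored one.
At 15.7°: 0.000125° × 111000 × cos 15.7° = 0.000125 × 111000 × 0.9627 ≈ 13.357 m.
At 64.16°: 0.000125° × 111000 × cos 64.16° = 0.000125 × 111000 × 0.4359 ≈ 6.0476 m.
Ratio: 13.357 / 6.0476 = cos 15.7° / cos 64.16° ≈ 2.2087.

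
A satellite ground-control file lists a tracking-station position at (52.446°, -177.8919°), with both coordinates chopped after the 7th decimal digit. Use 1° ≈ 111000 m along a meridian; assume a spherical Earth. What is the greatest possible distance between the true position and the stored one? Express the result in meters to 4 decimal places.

0.0130 meters

Truncating at 7 decimal places can drop up to a full unit in the last place, so each coordinate may be off by as much as 1e-07°.
Latitude error → 1e-07 × 111000 = 0.0111 m along the meridian.
E–W at 52.446°: 1e-07° × 111000 × cos 52.446° = 1e-07 × 111000 × 0.6095 ≈ 0.00676555 m.
Worst case both components are at the extreme and orthogonal: √(0.0111² + 0.00676555²) ≈ 0.0129993 m.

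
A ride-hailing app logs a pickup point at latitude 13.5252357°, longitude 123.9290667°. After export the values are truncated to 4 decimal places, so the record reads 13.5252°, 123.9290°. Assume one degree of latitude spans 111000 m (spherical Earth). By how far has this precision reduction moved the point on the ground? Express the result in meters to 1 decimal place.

Δlat = 13.5252357 − 13.5252 = +0.0000357°; Δlon = 123.9290667 − 123.9290 = +0.0000667°.
N–S: 0.0000357° × 111000 m/° = 3.9627 m.
East–west at this latitude: 0.0000667° × 111000 × cos 13.5252° ≈ 0.0000667 × 107922 = 7.19837 m.
Combined displacement = (3.9627² + 7.19837²)^½ ≈ 8.21703 m.

8.2 meters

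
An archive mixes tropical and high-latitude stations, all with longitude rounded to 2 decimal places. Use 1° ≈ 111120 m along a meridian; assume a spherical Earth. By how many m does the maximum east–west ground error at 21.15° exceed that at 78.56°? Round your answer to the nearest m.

Rounding to 2 decimal places leaves the longitude within ±0.005° of the true value.
Error at 21.15° = 0.005° × 111120 × cos 21.15° ≈ 555.6 × 0.9326 = 518.17 m.
At 78.56°: 0.005° × 111120 × cos 78.56° = 0.005 × 111120 × 0.1983 ≈ 110.2 m.
Difference: 518.17 − 110.2 = 407.98 m.

408 m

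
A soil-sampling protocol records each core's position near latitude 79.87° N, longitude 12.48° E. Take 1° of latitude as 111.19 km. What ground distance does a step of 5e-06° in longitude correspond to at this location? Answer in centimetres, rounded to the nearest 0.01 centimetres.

9.78 centimetres

At 79.87° a degree of longitude is 111190 × cos 79.87° ≈ 19556.3 m, so 5e-06° corresponds to 0.0977817 m.
That is 0.0977817 m = 9.7782 cm.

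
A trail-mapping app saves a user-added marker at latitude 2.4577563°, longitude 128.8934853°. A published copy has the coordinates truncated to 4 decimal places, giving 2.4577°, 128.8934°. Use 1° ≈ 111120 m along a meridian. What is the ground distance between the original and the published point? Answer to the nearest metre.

The latitude changed by +0.0000563° and the longitude by +0.0000853°.
North–south shift: 0.0000563 × 111120 = 6.25606 m.
East–west at this latitude: 0.0000853° × 111120 × cos 2.4577° ≈ 0.0000853 × 111018 = 9.46982 m.
Hypotenuse of the two orthogonal shifts: √(6.25606² + 9.46982²) = 11.3497 m.

11 metres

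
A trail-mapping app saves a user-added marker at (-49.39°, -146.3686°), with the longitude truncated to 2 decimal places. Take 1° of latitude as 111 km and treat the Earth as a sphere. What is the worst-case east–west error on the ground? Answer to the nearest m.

Truncating at 2 decimal places can drop up to a full unit in the last place, so the longitude may be off by as much as 0.01°.
At latitude 49.39° a degree of longitude spans 111000 m × cos 49.39° = 111000 × 0.6509 ≈ 72250.6 m.
Maximum E–W displacement: 0.01 × 72250.6 = 722.506 m.

723 m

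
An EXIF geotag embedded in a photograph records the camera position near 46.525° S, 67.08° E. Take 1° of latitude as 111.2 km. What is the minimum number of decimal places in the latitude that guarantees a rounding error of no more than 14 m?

One degree of latitude covers 111200 m.
Rounding to N decimal places gives at most 0.5 × 10⁻ᴺ degrees of error, i.e. 0.5 × 10⁻ᴺ × 111200 m.
Need 0.5 × 111200 × 10⁻ᴺ ≤ 14 → 10⁻ᴺ ≤ 2.518e-04, so N ≥ 3.60.
So 4 decimal places suffice (5.56 m); 3 would allow up to 55.6 m.

4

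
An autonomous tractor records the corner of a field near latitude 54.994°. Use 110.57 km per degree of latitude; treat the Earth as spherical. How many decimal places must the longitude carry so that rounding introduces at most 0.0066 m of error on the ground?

7 decimal places

At 54.994° one degree of longitude covers 110570 × cos 54.994° ≈ 110570 × 0.5737 ≈ 63429.8 m.
With N decimal places the half-ulp bound is 0.5·10⁻ᴺ°, or 0.5·10⁻ᴺ × 63429.8 m on the ground.
Need 0.5 × 63429.8 × 10⁻ᴺ ≤ 0.0066 → 10⁻ᴺ ≤ 2.081e-07, so N ≥ 6.68.
So 7 decimal places suffice (0.00317 m); 6 would allow up to 0.0317 m.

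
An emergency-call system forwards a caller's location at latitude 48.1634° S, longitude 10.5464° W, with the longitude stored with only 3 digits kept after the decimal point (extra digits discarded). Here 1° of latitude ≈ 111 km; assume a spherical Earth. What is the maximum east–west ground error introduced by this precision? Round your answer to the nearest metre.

Truncating at 3 decimal places can drop up to a full unit in the last place, so the longitude may be off by as much as 0.001°.
One degree of longitude at 48.1634° is 111000 × cos 48.1634° ≈ 111000 × 0.6670 = 74037.9 m.
So at most 0.001° × 74037.9 ≈ 74.0379 m east–west.

74 metres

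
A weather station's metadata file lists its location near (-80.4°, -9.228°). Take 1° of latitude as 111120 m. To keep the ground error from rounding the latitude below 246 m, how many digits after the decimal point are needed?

One degree of latitude covers 111120 m.
With N decimal places the half-ulp bound is 0.5·10⁻ᴺ°, or 0.5·10⁻ᴺ × 111120 m on the ground.
Setting 55560 × 10⁻ᴺ ≤ 246 gives 10ᴺ ≥ 225.9, i.e. N ≥ 2.35.
N = 2 would give 556 m (too coarse); N = 3 gives 55.6 m ≤ 246 m.

3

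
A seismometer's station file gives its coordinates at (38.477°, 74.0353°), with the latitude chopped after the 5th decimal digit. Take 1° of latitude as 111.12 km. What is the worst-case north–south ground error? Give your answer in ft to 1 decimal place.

Truncating at 5 decimal places can drop up to a full unit in the last place, so the latitude may be off by as much as 1e-05°.
So the N–S error is at most 1e-05 × 111120 = 1.1112 m.
Converting: 1.1112 m × 3.2808 ft/m ≈ 3.6457 ft.

3.6 ft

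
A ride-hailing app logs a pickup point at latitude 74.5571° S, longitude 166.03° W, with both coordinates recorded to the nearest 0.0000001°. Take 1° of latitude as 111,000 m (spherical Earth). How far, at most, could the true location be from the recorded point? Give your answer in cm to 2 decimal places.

0.57 cm

Rounding to 7 decimal places leaves each coordinate within ±5e-08° of the true value.
Latitude error → 5e-08 × 111000 = 0.00555 m along the meridian.
East–west component at 74.5571°: 5e-08° × 111000 × cos 74.5571° ≈ 5e-08 × 29556.8 ≈ 0.00147784 m.
The two errors are perpendicular, so the maximum displacement is √(0.00555² + 0.00147784²) ≈ 0.00574339 m.
That is 0.00574339 m = 0.57434 cm.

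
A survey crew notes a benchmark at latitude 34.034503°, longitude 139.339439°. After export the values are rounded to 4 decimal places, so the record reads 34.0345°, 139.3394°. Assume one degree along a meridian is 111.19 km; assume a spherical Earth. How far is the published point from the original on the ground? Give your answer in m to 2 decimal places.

Δlat = 34.034503 − 34.0345 = +0.000003°; Δlon = 139.339439 − 139.3394 = +0.000039°.
North–south shift: 0.000003 × 111190 = 0.33357 m.
E–W at 34.0345°: 0.000039° × 111190 × cos 34.0345° = 0.000039 × 111190 × 0.8287 ≈ 3.59359 m.
Hypotenuse of the two orthogonal shifts: √(0.33357² + 3.59359²) = 3.60903 m.

3.61 m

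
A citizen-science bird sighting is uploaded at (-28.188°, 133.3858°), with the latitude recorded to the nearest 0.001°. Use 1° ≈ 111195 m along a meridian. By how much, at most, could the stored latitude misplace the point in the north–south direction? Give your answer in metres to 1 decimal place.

Rounding to 3 decimal places leaves the latitude within ±0.0005° of the true value.
Along the meridian that is 0.0005° × 111195 m/° = 55.5975 m.

55.6 metres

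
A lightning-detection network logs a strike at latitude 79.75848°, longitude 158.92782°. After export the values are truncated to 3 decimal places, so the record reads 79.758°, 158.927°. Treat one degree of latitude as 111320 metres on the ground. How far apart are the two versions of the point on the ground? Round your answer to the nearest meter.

Δlat = 79.75848 − 79.758 = +0.00048°; Δlon = 158.92782 − 158.927 = +0.00082°.
North–south shift: 0.00048 × 111320 = 53.4336 m.
East–west at this latitude: 0.00082° × 111320 × cos 79.758° ≈ 0.00082 × 19793.4 = 16.2306 m.
Combined displacement = (53.4336² + 16.2306²)^½ ≈ 55.8443 m.

56 meters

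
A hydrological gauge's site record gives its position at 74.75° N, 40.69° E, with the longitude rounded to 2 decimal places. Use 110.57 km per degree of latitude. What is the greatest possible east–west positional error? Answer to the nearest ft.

Rounding to 2 decimal places leaves the longitude within ±0.005° of the true value.
One degree of longitude at 74.75° is 110570 × cos 74.75° ≈ 110570 × 0.2630 = 29083.4 m.
East–west error: 0.005° × 29083.4 m/° ≈ 145.417 m.
In feet: 145.417 m ÷ 0.3048 ≈ 477.09 ft.

477 ft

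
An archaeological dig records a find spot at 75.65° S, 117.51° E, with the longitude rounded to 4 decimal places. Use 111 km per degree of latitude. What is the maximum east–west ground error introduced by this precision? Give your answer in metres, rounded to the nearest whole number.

Rounding to 4 decimal places leaves the longitude within ±5e-05° of the true value.
At latitude 75.65° a degree of longitude spans 111000 m × cos 75.65° = 111000 × 0.2478 ≈ 27510.7 m.
East–west error: 5e-05° × 27510.7 m/° ≈ 1.37554 m.

1 metres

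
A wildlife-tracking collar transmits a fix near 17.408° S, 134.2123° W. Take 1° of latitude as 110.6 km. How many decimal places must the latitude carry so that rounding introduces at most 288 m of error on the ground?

One degree of latitude covers 110600 m.
Rounding to N decimal places gives at most 0.5 × 10⁻ᴺ degrees of error, i.e. 0.5 × 10⁻ᴺ × 110600 m.
Need 0.5 × 110600 × 10⁻ᴺ ≤ 288 → 10⁻ᴺ ≤ 5.208e-03, so N ≥ 2.28.
So 3 decimal places suffice (55.3 m); 2 would allow up to 553 m.

3 decimal places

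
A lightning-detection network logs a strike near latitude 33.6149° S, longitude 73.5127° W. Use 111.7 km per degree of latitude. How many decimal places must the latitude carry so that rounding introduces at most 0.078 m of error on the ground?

6

One degree of latitude covers 111700 m.
N decimal places → at most half a unit in the last place, 0.5 × 10⁻ᴺ° = 111700/2 × 10⁻ᴺ m.
Need 0.5 × 111700 × 10⁻ᴺ ≤ 0.078 → 10⁻ᴺ ≤ 1.397e-06, so N ≥ 5.85.
So 6 decimal places suffice (0.0558 m); 5 would allow up to 0.558 m.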